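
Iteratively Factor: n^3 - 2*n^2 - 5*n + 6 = (n + 2)*(n^2 - 4*n + 3) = (n - 1)*(n + 2)*(n - 3)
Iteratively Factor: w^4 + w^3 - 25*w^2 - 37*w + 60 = (w + 3)*(w^3 - 2*w^2 - 19*w + 20) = (w - 5)*(w + 3)*(w^2 + 3*w - 4) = (w - 5)*(w + 3)*(w + 4)*(w - 1)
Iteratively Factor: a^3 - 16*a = (a)*(a^2 - 16) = a*(a + 4)*(a - 4)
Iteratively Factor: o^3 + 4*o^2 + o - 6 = (o - 1)*(o^2 + 5*o + 6) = (o - 1)*(o + 3)*(o + 2)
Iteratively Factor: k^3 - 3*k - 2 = (k + 1)*(k^2 - k - 2) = (k + 1)^2*(k - 2)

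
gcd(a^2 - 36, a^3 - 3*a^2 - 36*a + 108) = a^2 - 36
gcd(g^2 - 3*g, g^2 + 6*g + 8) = 1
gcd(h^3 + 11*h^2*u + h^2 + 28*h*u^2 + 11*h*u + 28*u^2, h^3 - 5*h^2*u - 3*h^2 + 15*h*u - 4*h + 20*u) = h + 1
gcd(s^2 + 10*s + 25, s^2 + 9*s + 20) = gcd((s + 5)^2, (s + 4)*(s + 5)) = s + 5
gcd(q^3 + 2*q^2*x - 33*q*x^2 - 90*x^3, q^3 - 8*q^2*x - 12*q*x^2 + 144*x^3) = -q + 6*x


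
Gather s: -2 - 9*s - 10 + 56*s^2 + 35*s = 56*s^2 + 26*s - 12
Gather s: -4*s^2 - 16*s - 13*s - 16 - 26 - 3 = -4*s^2 - 29*s - 45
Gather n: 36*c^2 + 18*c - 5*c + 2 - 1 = 36*c^2 + 13*c + 1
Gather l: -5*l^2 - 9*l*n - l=-5*l^2 + l*(-9*n - 1)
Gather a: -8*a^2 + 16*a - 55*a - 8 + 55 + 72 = -8*a^2 - 39*a + 119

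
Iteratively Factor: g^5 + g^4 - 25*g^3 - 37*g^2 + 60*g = (g + 4)*(g^4 - 3*g^3 - 13*g^2 + 15*g) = (g - 1)*(g + 4)*(g^3 - 2*g^2 - 15*g) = (g - 5)*(g - 1)*(g + 4)*(g^2 + 3*g) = g*(g - 5)*(g - 1)*(g + 4)*(g + 3)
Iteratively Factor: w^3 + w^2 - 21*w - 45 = (w - 5)*(w^2 + 6*w + 9) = (w - 5)*(w + 3)*(w + 3)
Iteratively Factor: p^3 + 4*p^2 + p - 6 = (p + 3)*(p^2 + p - 2) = (p + 2)*(p + 3)*(p - 1)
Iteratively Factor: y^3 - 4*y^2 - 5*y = (y)*(y^2 - 4*y - 5) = y*(y + 1)*(y - 5)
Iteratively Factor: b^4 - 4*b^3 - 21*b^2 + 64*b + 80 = (b - 4)*(b^3 - 21*b - 20) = (b - 4)*(b + 1)*(b^2 - b - 20) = (b - 4)*(b + 1)*(b + 4)*(b - 5)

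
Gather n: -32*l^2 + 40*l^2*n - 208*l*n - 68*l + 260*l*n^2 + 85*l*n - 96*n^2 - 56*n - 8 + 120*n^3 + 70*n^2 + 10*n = -32*l^2 - 68*l + 120*n^3 + n^2*(260*l - 26) + n*(40*l^2 - 123*l - 46) - 8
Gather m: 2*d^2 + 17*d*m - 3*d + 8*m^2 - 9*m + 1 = 2*d^2 - 3*d + 8*m^2 + m*(17*d - 9) + 1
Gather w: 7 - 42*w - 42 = -42*w - 35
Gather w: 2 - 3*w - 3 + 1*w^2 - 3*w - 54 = w^2 - 6*w - 55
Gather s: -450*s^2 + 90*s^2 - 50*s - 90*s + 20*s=-360*s^2 - 120*s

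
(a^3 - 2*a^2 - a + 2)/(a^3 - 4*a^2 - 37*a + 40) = (a^2 - a - 2)/(a^2 - 3*a - 40)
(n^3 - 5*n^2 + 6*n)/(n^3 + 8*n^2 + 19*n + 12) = n*(n^2 - 5*n + 6)/(n^3 + 8*n^2 + 19*n + 12)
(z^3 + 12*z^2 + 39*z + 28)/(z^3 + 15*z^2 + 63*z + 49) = (z + 4)/(z + 7)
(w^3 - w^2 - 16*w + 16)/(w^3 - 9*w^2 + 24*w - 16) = (w + 4)/(w - 4)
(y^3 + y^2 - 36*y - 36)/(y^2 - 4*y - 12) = (y^2 + 7*y + 6)/(y + 2)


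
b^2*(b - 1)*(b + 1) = b^4 - b^2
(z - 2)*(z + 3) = z^2 + z - 6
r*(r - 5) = r^2 - 5*r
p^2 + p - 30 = (p - 5)*(p + 6)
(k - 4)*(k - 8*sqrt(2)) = k^2 - 8*sqrt(2)*k - 4*k + 32*sqrt(2)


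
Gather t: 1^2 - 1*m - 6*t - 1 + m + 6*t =0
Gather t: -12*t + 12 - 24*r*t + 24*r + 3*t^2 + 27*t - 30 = 24*r + 3*t^2 + t*(15 - 24*r) - 18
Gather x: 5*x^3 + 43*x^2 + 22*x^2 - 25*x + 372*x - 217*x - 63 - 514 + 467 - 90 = 5*x^3 + 65*x^2 + 130*x - 200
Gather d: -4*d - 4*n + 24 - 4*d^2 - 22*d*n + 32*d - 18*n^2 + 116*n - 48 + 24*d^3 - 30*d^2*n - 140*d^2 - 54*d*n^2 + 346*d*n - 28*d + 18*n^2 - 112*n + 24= 24*d^3 + d^2*(-30*n - 144) + d*(-54*n^2 + 324*n)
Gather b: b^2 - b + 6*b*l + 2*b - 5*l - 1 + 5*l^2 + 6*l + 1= b^2 + b*(6*l + 1) + 5*l^2 + l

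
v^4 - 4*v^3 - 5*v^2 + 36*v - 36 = (v - 3)*(v - 2)^2*(v + 3)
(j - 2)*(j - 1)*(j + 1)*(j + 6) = j^4 + 4*j^3 - 13*j^2 - 4*j + 12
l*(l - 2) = l^2 - 2*l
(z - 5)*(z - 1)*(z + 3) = z^3 - 3*z^2 - 13*z + 15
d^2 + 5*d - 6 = (d - 1)*(d + 6)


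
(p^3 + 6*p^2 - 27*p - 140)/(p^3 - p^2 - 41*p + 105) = (p + 4)/(p - 3)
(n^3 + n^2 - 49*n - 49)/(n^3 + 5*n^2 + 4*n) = (n^2 - 49)/(n*(n + 4))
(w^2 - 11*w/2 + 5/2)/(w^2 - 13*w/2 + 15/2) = (2*w - 1)/(2*w - 3)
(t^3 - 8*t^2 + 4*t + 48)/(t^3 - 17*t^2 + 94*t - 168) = (t + 2)/(t - 7)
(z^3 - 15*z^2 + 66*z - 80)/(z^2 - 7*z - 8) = (z^2 - 7*z + 10)/(z + 1)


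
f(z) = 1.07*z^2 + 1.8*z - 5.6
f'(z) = 2.14*z + 1.8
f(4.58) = 25.09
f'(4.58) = 11.60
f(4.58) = 25.09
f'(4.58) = 11.60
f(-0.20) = -5.92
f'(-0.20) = 1.37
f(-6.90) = 32.92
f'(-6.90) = -12.97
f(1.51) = -0.44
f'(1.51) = 5.03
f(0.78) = -3.55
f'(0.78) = 3.47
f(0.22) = -5.15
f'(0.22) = 2.27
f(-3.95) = 3.98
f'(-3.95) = -6.65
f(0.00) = -5.60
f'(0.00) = 1.80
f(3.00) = 9.43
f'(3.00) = 8.22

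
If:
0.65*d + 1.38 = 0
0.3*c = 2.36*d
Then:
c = -16.70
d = -2.12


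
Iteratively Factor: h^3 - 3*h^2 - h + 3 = (h + 1)*(h^2 - 4*h + 3) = (h - 1)*(h + 1)*(h - 3)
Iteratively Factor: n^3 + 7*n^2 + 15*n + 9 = (n + 3)*(n^2 + 4*n + 3) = (n + 3)^2*(n + 1)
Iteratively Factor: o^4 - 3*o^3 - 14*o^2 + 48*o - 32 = (o - 2)*(o^3 - o^2 - 16*o + 16) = (o - 2)*(o - 1)*(o^2 - 16) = (o - 4)*(o - 2)*(o - 1)*(o + 4)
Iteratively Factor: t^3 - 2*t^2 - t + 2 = (t + 1)*(t^2 - 3*t + 2) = (t - 1)*(t + 1)*(t - 2)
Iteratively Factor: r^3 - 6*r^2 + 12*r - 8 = (r - 2)*(r^2 - 4*r + 4) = (r - 2)^2*(r - 2)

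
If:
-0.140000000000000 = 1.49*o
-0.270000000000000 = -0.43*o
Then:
No Solution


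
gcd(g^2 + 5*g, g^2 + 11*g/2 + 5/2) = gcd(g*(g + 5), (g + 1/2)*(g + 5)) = g + 5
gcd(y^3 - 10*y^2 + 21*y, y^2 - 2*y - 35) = y - 7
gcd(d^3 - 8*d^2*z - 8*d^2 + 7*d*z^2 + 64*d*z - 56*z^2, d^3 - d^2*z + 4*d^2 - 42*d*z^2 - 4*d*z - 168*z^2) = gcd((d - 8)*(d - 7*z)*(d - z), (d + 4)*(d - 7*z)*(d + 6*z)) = -d + 7*z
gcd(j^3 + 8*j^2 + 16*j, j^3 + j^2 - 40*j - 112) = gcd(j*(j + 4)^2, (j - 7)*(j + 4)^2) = j^2 + 8*j + 16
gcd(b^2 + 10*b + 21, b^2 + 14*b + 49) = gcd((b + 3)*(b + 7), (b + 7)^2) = b + 7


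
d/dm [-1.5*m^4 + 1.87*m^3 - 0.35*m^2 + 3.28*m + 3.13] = -6.0*m^3 + 5.61*m^2 - 0.7*m + 3.28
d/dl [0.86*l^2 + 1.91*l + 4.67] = 1.72*l + 1.91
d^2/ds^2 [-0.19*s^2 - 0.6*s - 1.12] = -0.380000000000000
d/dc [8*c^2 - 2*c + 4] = 16*c - 2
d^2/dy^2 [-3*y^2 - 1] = -6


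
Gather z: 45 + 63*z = 63*z + 45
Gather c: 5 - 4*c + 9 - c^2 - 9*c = -c^2 - 13*c + 14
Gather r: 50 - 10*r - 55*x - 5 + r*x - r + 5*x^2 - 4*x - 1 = r*(x - 11) + 5*x^2 - 59*x + 44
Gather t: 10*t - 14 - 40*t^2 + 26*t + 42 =-40*t^2 + 36*t + 28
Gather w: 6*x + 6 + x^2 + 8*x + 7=x^2 + 14*x + 13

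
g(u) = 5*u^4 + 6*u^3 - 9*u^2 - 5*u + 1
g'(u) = 20*u^3 + 18*u^2 - 18*u - 5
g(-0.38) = 1.38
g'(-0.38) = 3.34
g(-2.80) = 120.06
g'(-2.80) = -252.52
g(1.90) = 65.32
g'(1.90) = 162.96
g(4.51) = 2414.39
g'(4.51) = 2114.62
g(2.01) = 84.92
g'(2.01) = 193.95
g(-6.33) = 6177.80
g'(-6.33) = -4242.54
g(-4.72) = 1674.81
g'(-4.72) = -1622.11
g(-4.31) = 1100.34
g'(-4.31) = -1194.31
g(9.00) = 36406.00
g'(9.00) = 15871.00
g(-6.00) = 4891.00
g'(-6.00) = -3569.00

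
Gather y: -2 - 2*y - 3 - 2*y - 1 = -4*y - 6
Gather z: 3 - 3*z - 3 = -3*z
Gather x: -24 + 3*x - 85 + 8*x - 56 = 11*x - 165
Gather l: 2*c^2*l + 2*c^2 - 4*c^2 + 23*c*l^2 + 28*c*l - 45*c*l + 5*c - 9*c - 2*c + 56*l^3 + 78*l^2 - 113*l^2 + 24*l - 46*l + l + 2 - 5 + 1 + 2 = -2*c^2 - 6*c + 56*l^3 + l^2*(23*c - 35) + l*(2*c^2 - 17*c - 21)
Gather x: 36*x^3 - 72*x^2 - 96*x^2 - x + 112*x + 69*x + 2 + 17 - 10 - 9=36*x^3 - 168*x^2 + 180*x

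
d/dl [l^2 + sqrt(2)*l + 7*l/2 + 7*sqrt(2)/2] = 2*l + sqrt(2) + 7/2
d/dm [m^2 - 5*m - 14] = 2*m - 5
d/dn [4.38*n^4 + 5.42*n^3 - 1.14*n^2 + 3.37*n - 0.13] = 17.52*n^3 + 16.26*n^2 - 2.28*n + 3.37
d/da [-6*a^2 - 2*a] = -12*a - 2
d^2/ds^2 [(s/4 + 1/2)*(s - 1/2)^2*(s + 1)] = 3*s^2 + 3*s - 3/8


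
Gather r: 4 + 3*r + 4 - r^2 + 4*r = -r^2 + 7*r + 8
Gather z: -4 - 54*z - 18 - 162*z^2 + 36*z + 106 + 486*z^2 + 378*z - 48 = 324*z^2 + 360*z + 36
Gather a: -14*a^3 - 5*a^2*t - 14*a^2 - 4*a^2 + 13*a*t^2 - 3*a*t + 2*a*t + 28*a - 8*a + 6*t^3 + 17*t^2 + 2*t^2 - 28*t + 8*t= -14*a^3 + a^2*(-5*t - 18) + a*(13*t^2 - t + 20) + 6*t^3 + 19*t^2 - 20*t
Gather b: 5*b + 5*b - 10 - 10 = 10*b - 20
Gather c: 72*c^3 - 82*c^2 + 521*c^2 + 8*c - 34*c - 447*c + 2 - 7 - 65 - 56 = 72*c^3 + 439*c^2 - 473*c - 126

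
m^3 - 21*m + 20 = (m - 4)*(m - 1)*(m + 5)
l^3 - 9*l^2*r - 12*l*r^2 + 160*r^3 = (l - 8*r)*(l - 5*r)*(l + 4*r)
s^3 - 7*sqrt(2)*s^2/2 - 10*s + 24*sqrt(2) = (s - 4*sqrt(2))*(s - 3*sqrt(2)/2)*(s + 2*sqrt(2))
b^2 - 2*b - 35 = (b - 7)*(b + 5)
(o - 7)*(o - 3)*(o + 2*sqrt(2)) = o^3 - 10*o^2 + 2*sqrt(2)*o^2 - 20*sqrt(2)*o + 21*o + 42*sqrt(2)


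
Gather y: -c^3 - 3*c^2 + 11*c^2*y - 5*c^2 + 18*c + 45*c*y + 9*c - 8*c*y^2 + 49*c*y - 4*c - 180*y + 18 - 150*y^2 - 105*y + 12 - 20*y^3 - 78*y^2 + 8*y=-c^3 - 8*c^2 + 23*c - 20*y^3 + y^2*(-8*c - 228) + y*(11*c^2 + 94*c - 277) + 30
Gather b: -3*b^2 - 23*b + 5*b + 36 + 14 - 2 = -3*b^2 - 18*b + 48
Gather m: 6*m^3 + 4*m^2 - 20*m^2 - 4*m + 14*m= 6*m^3 - 16*m^2 + 10*m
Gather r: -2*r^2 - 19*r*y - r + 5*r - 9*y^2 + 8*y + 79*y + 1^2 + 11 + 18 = -2*r^2 + r*(4 - 19*y) - 9*y^2 + 87*y + 30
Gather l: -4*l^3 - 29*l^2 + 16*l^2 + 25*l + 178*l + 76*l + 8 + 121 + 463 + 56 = -4*l^3 - 13*l^2 + 279*l + 648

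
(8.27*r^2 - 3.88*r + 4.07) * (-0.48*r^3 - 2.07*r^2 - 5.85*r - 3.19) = -3.9696*r^5 - 15.2565*r^4 - 42.3015*r^3 - 12.1082*r^2 - 11.4323*r - 12.9833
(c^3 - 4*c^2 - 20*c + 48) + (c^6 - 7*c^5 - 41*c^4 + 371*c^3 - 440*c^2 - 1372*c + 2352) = c^6 - 7*c^5 - 41*c^4 + 372*c^3 - 444*c^2 - 1392*c + 2400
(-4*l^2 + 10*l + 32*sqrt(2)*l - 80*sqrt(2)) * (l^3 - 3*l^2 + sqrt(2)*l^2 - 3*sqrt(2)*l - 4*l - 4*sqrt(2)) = -4*l^5 + 22*l^4 + 28*sqrt(2)*l^4 - 154*sqrt(2)*l^3 + 50*l^3 - 392*l^2 + 98*sqrt(2)*l^2 + 224*l + 280*sqrt(2)*l + 640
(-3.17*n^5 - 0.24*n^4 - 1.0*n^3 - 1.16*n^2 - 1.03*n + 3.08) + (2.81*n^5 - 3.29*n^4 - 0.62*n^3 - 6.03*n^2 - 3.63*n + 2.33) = -0.36*n^5 - 3.53*n^4 - 1.62*n^3 - 7.19*n^2 - 4.66*n + 5.41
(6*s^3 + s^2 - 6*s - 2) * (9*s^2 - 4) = 54*s^5 + 9*s^4 - 78*s^3 - 22*s^2 + 24*s + 8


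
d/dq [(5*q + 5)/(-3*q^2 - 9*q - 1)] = 5*(3*q^2 + 6*q + 8)/(9*q^4 + 54*q^3 + 87*q^2 + 18*q + 1)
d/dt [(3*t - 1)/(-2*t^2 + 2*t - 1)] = (6*t^2 - 4*t - 1)/(4*t^4 - 8*t^3 + 8*t^2 - 4*t + 1)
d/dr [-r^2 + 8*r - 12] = 8 - 2*r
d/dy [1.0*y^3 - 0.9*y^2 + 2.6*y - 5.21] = 3.0*y^2 - 1.8*y + 2.6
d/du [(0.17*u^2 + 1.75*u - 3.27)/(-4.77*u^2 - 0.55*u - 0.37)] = (8.254*u^2 - 31.3216*u - 2.446)/(22.7529*u^4 + 5.247*u^3 + 3.8323*u^2 + 0.407*u + 0.1369)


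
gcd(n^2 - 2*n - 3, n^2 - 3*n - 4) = n + 1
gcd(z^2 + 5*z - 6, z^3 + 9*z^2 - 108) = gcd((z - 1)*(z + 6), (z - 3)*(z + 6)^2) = z + 6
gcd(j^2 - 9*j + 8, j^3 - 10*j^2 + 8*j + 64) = j - 8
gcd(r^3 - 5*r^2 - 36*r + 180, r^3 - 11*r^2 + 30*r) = r^2 - 11*r + 30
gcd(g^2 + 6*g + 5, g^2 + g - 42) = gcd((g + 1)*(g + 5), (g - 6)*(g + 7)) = 1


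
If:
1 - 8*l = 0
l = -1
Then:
No Solution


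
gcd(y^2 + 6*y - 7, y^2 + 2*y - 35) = y + 7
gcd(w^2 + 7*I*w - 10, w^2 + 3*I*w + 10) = w + 5*I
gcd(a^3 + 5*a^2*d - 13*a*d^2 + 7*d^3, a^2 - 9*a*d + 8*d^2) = a - d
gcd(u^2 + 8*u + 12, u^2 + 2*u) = u + 2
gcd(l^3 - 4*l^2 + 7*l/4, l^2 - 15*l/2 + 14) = l - 7/2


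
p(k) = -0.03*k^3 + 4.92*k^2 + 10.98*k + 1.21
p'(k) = -0.09*k^2 + 9.84*k + 10.98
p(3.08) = 80.82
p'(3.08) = 40.43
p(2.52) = 59.64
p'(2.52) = 35.21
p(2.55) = 60.70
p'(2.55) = 35.49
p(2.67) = 65.03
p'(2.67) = 36.61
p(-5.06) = 75.51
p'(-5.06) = -41.11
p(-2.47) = 4.56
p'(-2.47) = -13.87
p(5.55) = 208.57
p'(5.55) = 62.82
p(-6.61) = 152.26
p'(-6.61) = -57.99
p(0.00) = 1.21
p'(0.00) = 10.98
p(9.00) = 476.68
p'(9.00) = 92.25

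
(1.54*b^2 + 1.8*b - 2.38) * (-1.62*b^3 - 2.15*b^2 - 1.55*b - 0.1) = -2.4948*b^5 - 6.227*b^4 - 2.4014*b^3 + 2.173*b^2 + 3.509*b + 0.238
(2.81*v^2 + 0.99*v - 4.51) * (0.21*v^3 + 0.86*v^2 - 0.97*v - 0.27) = 0.5901*v^5 + 2.6245*v^4 - 2.8214*v^3 - 5.5976*v^2 + 4.1074*v + 1.2177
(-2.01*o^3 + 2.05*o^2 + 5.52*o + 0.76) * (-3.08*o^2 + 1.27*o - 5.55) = 6.1908*o^5 - 8.8667*o^4 - 3.2426*o^3 - 6.7079*o^2 - 29.6708*o - 4.218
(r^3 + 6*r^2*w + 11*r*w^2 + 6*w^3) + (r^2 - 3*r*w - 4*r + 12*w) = r^3 + 6*r^2*w + r^2 + 11*r*w^2 - 3*r*w - 4*r + 6*w^3 + 12*w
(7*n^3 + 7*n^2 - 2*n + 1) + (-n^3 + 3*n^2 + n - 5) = 6*n^3 + 10*n^2 - n - 4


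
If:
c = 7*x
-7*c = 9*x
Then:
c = 0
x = 0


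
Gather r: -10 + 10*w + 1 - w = 9*w - 9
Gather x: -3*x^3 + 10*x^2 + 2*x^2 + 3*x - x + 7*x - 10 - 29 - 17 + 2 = -3*x^3 + 12*x^2 + 9*x - 54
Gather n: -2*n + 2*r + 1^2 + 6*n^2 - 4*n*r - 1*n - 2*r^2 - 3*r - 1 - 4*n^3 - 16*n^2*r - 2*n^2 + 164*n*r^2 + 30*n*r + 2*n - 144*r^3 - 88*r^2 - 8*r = -4*n^3 + n^2*(4 - 16*r) + n*(164*r^2 + 26*r - 1) - 144*r^3 - 90*r^2 - 9*r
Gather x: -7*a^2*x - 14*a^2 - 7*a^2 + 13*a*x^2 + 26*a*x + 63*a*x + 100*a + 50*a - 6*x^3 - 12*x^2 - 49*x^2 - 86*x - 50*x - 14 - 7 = -21*a^2 + 150*a - 6*x^3 + x^2*(13*a - 61) + x*(-7*a^2 + 89*a - 136) - 21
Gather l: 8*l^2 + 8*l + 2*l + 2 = 8*l^2 + 10*l + 2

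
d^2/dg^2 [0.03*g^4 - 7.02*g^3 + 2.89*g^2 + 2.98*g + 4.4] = 0.36*g^2 - 42.12*g + 5.78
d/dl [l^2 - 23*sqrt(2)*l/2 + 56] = 2*l - 23*sqrt(2)/2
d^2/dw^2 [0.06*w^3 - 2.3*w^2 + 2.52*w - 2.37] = 0.36*w - 4.6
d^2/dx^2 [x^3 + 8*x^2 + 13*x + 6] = 6*x + 16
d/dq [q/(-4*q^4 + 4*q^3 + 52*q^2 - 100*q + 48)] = (3*q^3 + q^2 - 12*q - 12)/(4*(q^7 - q^6 - 26*q^5 + 50*q^4 + 145*q^3 - 481*q^2 + 456*q - 144))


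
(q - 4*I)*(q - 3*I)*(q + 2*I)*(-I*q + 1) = -I*q^4 - 4*q^3 - 7*I*q^2 - 22*q - 24*I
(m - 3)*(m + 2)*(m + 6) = m^3 + 5*m^2 - 12*m - 36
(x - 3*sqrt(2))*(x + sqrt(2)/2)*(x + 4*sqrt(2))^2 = x^4 + 11*sqrt(2)*x^3/2 - 11*x^2 - 104*sqrt(2)*x - 96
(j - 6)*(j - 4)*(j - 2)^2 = j^4 - 14*j^3 + 68*j^2 - 136*j + 96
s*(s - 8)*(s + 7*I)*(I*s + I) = I*s^4 - 7*s^3 - 7*I*s^3 + 49*s^2 - 8*I*s^2 + 56*s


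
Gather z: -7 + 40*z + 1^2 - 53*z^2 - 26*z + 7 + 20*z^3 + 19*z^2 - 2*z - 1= 20*z^3 - 34*z^2 + 12*z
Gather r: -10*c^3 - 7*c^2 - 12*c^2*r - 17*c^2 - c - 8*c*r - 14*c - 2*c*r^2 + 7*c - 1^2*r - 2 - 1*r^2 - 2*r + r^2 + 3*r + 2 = -10*c^3 - 24*c^2 - 2*c*r^2 - 8*c + r*(-12*c^2 - 8*c)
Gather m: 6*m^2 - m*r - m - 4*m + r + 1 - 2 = 6*m^2 + m*(-r - 5) + r - 1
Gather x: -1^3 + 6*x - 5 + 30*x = 36*x - 6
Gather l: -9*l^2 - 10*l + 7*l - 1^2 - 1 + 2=-9*l^2 - 3*l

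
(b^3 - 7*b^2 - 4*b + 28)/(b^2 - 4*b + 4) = (b^2 - 5*b - 14)/(b - 2)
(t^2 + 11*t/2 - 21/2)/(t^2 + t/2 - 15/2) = (2*t^2 + 11*t - 21)/(2*t^2 + t - 15)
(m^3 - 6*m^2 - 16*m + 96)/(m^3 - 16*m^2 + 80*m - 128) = (m^2 - 2*m - 24)/(m^2 - 12*m + 32)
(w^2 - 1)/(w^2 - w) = (w + 1)/w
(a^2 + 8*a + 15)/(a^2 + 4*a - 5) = (a + 3)/(a - 1)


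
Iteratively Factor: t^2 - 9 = (t + 3)*(t - 3)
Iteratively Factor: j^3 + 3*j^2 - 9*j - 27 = (j + 3)*(j^2 - 9) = (j + 3)^2*(j - 3)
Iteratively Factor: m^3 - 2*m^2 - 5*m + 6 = (m - 3)*(m^2 + m - 2) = (m - 3)*(m + 2)*(m - 1)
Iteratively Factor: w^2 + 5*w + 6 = (w + 3)*(w + 2)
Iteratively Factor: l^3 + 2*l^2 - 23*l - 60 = (l + 4)*(l^2 - 2*l - 15) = (l - 5)*(l + 4)*(l + 3)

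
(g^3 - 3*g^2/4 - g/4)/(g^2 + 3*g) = (4*g^2 - 3*g - 1)/(4*(g + 3))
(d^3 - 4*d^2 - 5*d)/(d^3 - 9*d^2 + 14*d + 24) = d*(d - 5)/(d^2 - 10*d + 24)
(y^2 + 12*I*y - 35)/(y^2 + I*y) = (y^2 + 12*I*y - 35)/(y*(y + I))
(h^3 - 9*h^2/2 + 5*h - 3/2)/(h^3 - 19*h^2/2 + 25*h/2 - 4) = (h - 3)/(h - 8)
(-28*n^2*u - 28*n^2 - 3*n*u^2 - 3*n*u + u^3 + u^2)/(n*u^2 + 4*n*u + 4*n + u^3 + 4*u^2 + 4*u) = (-28*n^2*u - 28*n^2 - 3*n*u^2 - 3*n*u + u^3 + u^2)/(n*u^2 + 4*n*u + 4*n + u^3 + 4*u^2 + 4*u)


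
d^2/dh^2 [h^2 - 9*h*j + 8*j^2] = 2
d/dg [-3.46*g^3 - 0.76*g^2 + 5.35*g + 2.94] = -10.38*g^2 - 1.52*g + 5.35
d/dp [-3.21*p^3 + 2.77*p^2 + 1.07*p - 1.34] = -9.63*p^2 + 5.54*p + 1.07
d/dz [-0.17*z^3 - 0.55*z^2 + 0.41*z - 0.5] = -0.51*z^2 - 1.1*z + 0.41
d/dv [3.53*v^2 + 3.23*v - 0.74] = 7.06*v + 3.23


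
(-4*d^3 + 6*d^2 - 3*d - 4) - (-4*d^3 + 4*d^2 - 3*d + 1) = 2*d^2 - 5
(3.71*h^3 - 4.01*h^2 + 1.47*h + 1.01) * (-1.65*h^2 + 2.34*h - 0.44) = -6.1215*h^5 + 15.2979*h^4 - 13.4413*h^3 + 3.5377*h^2 + 1.7166*h - 0.4444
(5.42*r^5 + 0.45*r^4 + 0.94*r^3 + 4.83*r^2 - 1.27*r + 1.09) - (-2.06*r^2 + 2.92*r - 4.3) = 5.42*r^5 + 0.45*r^4 + 0.94*r^3 + 6.89*r^2 - 4.19*r + 5.39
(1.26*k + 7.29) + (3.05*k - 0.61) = 4.31*k + 6.68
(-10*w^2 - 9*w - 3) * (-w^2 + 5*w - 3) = 10*w^4 - 41*w^3 - 12*w^2 + 12*w + 9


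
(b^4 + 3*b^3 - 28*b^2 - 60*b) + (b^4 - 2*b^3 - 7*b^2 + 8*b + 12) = 2*b^4 + b^3 - 35*b^2 - 52*b + 12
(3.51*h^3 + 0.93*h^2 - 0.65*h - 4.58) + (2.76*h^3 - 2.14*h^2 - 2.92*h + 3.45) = 6.27*h^3 - 1.21*h^2 - 3.57*h - 1.13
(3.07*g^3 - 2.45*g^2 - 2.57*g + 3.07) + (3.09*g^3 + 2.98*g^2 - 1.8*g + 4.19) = 6.16*g^3 + 0.53*g^2 - 4.37*g + 7.26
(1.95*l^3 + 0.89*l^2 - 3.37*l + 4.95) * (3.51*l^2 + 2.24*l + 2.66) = 6.8445*l^5 + 7.4919*l^4 - 4.6481*l^3 + 12.1931*l^2 + 2.1238*l + 13.167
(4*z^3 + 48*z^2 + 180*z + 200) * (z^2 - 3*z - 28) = 4*z^5 + 36*z^4 - 76*z^3 - 1684*z^2 - 5640*z - 5600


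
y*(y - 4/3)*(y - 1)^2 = y^4 - 10*y^3/3 + 11*y^2/3 - 4*y/3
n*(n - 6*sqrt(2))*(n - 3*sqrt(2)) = n^3 - 9*sqrt(2)*n^2 + 36*n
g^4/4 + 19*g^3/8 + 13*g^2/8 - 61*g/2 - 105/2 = (g/4 + 1/2)*(g - 7/2)*(g + 5)*(g + 6)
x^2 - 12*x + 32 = (x - 8)*(x - 4)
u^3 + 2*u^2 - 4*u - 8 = (u - 2)*(u + 2)^2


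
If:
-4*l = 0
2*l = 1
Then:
No Solution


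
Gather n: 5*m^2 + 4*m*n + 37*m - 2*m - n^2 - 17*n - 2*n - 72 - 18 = 5*m^2 + 35*m - n^2 + n*(4*m - 19) - 90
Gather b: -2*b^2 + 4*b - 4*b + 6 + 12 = 18 - 2*b^2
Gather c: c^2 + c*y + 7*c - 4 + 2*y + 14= c^2 + c*(y + 7) + 2*y + 10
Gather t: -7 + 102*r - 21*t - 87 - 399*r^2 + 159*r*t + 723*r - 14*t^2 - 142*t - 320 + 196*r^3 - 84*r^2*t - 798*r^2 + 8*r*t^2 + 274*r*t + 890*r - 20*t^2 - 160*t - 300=196*r^3 - 1197*r^2 + 1715*r + t^2*(8*r - 34) + t*(-84*r^2 + 433*r - 323) - 714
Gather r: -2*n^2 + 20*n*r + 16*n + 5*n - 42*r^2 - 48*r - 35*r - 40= -2*n^2 + 21*n - 42*r^2 + r*(20*n - 83) - 40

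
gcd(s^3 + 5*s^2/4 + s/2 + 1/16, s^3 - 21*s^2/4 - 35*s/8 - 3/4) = s^2 + 3*s/4 + 1/8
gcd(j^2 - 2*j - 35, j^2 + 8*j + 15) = j + 5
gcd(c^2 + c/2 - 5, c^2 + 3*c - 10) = c - 2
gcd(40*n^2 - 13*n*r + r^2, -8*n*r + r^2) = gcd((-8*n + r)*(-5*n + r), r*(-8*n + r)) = -8*n + r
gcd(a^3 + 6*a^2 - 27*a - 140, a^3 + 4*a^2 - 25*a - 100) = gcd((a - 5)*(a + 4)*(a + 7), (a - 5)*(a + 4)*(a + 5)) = a^2 - a - 20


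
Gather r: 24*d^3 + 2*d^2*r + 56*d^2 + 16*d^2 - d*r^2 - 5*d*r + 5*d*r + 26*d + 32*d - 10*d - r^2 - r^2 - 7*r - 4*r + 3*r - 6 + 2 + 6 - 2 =24*d^3 + 72*d^2 + 48*d + r^2*(-d - 2) + r*(2*d^2 - 8)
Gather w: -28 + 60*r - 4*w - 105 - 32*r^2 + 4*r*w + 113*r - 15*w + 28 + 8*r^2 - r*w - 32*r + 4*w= -24*r^2 + 141*r + w*(3*r - 15) - 105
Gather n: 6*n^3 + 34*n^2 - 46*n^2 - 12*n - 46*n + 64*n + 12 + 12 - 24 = 6*n^3 - 12*n^2 + 6*n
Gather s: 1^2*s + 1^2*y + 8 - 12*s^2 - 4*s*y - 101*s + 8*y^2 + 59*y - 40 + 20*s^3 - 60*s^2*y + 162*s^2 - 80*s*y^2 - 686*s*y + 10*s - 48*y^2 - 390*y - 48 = 20*s^3 + s^2*(150 - 60*y) + s*(-80*y^2 - 690*y - 90) - 40*y^2 - 330*y - 80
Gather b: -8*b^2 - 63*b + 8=-8*b^2 - 63*b + 8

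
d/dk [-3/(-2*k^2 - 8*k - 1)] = 12*(-k - 2)/(2*k^2 + 8*k + 1)^2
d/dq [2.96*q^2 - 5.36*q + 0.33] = 5.92*q - 5.36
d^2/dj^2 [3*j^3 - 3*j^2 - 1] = 18*j - 6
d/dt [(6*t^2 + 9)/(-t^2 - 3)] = -18*t/(t^2 + 3)^2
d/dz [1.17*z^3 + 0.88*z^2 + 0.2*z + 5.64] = 3.51*z^2 + 1.76*z + 0.2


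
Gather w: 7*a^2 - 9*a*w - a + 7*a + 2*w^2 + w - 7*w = 7*a^2 + 6*a + 2*w^2 + w*(-9*a - 6)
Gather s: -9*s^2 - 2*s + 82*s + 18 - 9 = -9*s^2 + 80*s + 9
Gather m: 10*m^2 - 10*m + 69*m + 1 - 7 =10*m^2 + 59*m - 6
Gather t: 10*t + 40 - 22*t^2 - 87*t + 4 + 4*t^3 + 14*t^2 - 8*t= 4*t^3 - 8*t^2 - 85*t + 44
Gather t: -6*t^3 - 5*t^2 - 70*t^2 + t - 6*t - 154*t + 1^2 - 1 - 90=-6*t^3 - 75*t^2 - 159*t - 90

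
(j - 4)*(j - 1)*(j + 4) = j^3 - j^2 - 16*j + 16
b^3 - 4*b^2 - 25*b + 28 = (b - 7)*(b - 1)*(b + 4)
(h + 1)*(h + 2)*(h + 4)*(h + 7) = h^4 + 14*h^3 + 63*h^2 + 106*h + 56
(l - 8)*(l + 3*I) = l^2 - 8*l + 3*I*l - 24*I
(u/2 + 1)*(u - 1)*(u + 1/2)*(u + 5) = u^4/2 + 13*u^3/4 + 3*u^2 - 17*u/4 - 5/2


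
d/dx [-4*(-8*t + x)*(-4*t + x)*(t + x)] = -80*t^2 + 88*t*x - 12*x^2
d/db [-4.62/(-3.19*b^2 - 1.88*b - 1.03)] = (-29.4756*b - 8.6856)/(3.19*b^2 + 1.88*b + 1.03)^2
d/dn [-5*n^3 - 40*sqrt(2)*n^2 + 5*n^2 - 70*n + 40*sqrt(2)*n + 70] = -15*n^2 - 80*sqrt(2)*n + 10*n - 70 + 40*sqrt(2)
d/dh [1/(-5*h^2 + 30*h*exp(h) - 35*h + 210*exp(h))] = (-6*h*exp(h) + 2*h - 48*exp(h) + 7)/(5*(h^2 - 6*h*exp(h) + 7*h - 42*exp(h))^2)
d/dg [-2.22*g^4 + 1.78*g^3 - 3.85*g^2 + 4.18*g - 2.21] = -8.88*g^3 + 5.34*g^2 - 7.7*g + 4.18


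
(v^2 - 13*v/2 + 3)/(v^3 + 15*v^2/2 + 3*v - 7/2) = (v - 6)/(v^2 + 8*v + 7)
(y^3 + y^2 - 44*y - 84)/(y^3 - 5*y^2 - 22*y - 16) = (y^2 - y - 42)/(y^2 - 7*y - 8)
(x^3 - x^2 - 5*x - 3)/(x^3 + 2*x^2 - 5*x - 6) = (x^2 - 2*x - 3)/(x^2 + x - 6)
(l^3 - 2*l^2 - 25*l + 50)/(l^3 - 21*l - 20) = (l^2 + 3*l - 10)/(l^2 + 5*l + 4)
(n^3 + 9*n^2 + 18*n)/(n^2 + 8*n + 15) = n*(n + 6)/(n + 5)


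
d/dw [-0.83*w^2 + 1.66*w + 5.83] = 1.66 - 1.66*w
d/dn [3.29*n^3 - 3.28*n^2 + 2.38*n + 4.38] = 9.87*n^2 - 6.56*n + 2.38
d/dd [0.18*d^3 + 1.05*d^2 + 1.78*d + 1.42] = 0.54*d^2 + 2.1*d + 1.78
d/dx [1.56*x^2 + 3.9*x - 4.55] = 3.12*x + 3.9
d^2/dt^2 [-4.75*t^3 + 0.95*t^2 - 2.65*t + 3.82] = 1.9 - 28.5*t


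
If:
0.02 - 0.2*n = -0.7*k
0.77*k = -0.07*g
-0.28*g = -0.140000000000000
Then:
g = 0.50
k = -0.05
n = -0.06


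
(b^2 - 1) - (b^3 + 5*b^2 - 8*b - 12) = -b^3 - 4*b^2 + 8*b + 11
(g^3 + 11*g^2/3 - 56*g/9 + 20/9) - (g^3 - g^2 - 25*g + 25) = 14*g^2/3 + 169*g/9 - 205/9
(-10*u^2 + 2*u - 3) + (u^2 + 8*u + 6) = -9*u^2 + 10*u + 3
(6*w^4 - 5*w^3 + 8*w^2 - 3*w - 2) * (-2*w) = -12*w^5 + 10*w^4 - 16*w^3 + 6*w^2 + 4*w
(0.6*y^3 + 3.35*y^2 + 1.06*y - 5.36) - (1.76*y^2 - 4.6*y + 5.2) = 0.6*y^3 + 1.59*y^2 + 5.66*y - 10.56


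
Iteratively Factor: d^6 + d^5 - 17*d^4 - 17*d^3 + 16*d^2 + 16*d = (d + 1)*(d^5 - 17*d^3 + 16*d) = (d - 4)*(d + 1)*(d^4 + 4*d^3 - d^2 - 4*d) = (d - 4)*(d + 1)^2*(d^3 + 3*d^2 - 4*d) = d*(d - 4)*(d + 1)^2*(d^2 + 3*d - 4) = d*(d - 4)*(d - 1)*(d + 1)^2*(d + 4)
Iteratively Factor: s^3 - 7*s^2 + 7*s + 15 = (s - 5)*(s^2 - 2*s - 3) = (s - 5)*(s + 1)*(s - 3)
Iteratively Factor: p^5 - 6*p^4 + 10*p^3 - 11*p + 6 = (p - 3)*(p^4 - 3*p^3 + p^2 + 3*p - 2) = (p - 3)*(p + 1)*(p^3 - 4*p^2 + 5*p - 2) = (p - 3)*(p - 1)*(p + 1)*(p^2 - 3*p + 2) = (p - 3)*(p - 2)*(p - 1)*(p + 1)*(p - 1)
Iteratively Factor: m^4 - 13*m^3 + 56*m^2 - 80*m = (m - 4)*(m^3 - 9*m^2 + 20*m) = (m - 4)^2*(m^2 - 5*m) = (m - 5)*(m - 4)^2*(m)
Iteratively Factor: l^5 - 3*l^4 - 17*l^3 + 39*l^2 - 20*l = (l)*(l^4 - 3*l^3 - 17*l^2 + 39*l - 20) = l*(l + 4)*(l^3 - 7*l^2 + 11*l - 5) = l*(l - 1)*(l + 4)*(l^2 - 6*l + 5) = l*(l - 1)^2*(l + 4)*(l - 5)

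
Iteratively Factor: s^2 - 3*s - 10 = (s + 2)*(s - 5)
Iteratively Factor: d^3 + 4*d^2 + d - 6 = (d + 2)*(d^2 + 2*d - 3) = (d - 1)*(d + 2)*(d + 3)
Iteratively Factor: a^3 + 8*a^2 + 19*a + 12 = (a + 1)*(a^2 + 7*a + 12) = (a + 1)*(a + 3)*(a + 4)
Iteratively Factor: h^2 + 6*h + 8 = (h + 4)*(h + 2)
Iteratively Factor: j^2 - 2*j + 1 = (j - 1)*(j - 1)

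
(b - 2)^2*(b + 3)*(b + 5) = b^4 + 4*b^3 - 13*b^2 - 28*b + 60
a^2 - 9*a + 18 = (a - 6)*(a - 3)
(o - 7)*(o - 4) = o^2 - 11*o + 28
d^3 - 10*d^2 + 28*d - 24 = (d - 6)*(d - 2)^2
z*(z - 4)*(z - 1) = z^3 - 5*z^2 + 4*z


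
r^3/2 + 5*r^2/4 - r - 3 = (r/2 + 1)*(r - 3/2)*(r + 2)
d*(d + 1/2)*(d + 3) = d^3 + 7*d^2/2 + 3*d/2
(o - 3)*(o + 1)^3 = o^4 - 6*o^2 - 8*o - 3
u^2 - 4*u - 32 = (u - 8)*(u + 4)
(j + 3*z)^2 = j^2 + 6*j*z + 9*z^2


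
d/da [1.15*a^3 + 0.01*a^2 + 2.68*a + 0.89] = 3.45*a^2 + 0.02*a + 2.68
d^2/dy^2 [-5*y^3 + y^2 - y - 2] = 2 - 30*y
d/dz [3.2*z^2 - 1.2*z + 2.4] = 6.4*z - 1.2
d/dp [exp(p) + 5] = exp(p)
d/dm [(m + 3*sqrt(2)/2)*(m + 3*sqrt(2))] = 2*m + 9*sqrt(2)/2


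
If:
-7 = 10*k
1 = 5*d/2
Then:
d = 2/5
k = -7/10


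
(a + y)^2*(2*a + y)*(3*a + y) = 6*a^4 + 17*a^3*y + 17*a^2*y^2 + 7*a*y^3 + y^4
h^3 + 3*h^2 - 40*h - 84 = (h - 6)*(h + 2)*(h + 7)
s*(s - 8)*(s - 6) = s^3 - 14*s^2 + 48*s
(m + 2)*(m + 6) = m^2 + 8*m + 12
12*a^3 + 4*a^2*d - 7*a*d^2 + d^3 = (-6*a + d)*(-2*a + d)*(a + d)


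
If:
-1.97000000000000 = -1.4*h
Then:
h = 1.41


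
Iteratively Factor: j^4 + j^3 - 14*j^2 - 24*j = (j)*(j^3 + j^2 - 14*j - 24) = j*(j + 3)*(j^2 - 2*j - 8) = j*(j - 4)*(j + 3)*(j + 2)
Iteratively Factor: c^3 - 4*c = (c)*(c^2 - 4) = c*(c + 2)*(c - 2)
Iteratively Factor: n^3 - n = (n + 1)*(n^2 - n) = n*(n + 1)*(n - 1)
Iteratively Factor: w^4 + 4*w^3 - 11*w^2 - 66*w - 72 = (w + 2)*(w^3 + 2*w^2 - 15*w - 36) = (w + 2)*(w + 3)*(w^2 - w - 12) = (w + 2)*(w + 3)^2*(w - 4)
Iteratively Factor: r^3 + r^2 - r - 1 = (r - 1)*(r^2 + 2*r + 1) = (r - 1)*(r + 1)*(r + 1)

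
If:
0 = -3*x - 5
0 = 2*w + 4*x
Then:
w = 10/3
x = -5/3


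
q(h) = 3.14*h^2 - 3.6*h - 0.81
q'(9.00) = 52.92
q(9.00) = 221.13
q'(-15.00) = -97.80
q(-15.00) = 759.69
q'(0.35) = -1.40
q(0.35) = -1.69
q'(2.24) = 10.47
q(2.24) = 6.88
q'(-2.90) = -21.81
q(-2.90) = 36.04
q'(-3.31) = -24.39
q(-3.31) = 45.51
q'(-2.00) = -16.16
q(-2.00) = 18.95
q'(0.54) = -0.21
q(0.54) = -1.84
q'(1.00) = 2.68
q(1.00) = -1.27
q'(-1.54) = -13.27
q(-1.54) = 12.18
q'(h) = 6.28*h - 3.6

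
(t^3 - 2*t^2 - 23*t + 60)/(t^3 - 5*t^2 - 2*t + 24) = (t + 5)/(t + 2)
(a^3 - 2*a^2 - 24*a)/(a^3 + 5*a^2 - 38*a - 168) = a/(a + 7)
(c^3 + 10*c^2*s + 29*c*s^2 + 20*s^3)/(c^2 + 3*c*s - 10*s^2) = (-c^2 - 5*c*s - 4*s^2)/(-c + 2*s)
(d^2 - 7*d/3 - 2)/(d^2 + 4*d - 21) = (d + 2/3)/(d + 7)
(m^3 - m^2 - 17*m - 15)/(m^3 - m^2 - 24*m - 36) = (m^2 - 4*m - 5)/(m^2 - 4*m - 12)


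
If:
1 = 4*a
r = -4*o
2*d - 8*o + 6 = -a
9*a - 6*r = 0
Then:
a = 1/4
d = -7/2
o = -3/32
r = 3/8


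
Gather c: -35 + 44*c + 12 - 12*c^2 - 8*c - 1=-12*c^2 + 36*c - 24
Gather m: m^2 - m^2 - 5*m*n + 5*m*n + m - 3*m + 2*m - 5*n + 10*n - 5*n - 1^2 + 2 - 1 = 0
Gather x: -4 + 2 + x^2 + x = x^2 + x - 2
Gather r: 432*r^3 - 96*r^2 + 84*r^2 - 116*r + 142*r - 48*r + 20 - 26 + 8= 432*r^3 - 12*r^2 - 22*r + 2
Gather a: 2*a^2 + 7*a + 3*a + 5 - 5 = 2*a^2 + 10*a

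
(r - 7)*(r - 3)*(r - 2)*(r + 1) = r^4 - 11*r^3 + 29*r^2 - r - 42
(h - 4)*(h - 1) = h^2 - 5*h + 4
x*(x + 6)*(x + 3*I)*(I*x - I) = I*x^4 - 3*x^3 + 5*I*x^3 - 15*x^2 - 6*I*x^2 + 18*x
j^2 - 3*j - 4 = (j - 4)*(j + 1)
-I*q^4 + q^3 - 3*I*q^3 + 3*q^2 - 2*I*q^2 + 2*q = q*(q + 2)*(q + I)*(-I*q - I)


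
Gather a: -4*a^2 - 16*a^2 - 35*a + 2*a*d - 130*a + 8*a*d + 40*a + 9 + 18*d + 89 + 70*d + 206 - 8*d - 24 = -20*a^2 + a*(10*d - 125) + 80*d + 280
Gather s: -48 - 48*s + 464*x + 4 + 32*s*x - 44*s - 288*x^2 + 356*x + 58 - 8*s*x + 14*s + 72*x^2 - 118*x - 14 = s*(24*x - 78) - 216*x^2 + 702*x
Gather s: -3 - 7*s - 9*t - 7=-7*s - 9*t - 10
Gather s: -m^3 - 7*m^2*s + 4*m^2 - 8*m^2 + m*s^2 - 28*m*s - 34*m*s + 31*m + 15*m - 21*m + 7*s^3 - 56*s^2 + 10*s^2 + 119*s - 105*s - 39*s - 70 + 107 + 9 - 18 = -m^3 - 4*m^2 + 25*m + 7*s^3 + s^2*(m - 46) + s*(-7*m^2 - 62*m - 25) + 28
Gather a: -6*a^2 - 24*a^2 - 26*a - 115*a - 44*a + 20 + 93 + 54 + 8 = -30*a^2 - 185*a + 175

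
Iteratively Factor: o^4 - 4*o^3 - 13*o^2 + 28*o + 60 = (o - 3)*(o^3 - o^2 - 16*o - 20) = (o - 3)*(o + 2)*(o^2 - 3*o - 10) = (o - 5)*(o - 3)*(o + 2)*(o + 2)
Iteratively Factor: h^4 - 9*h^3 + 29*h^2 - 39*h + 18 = (h - 2)*(h^3 - 7*h^2 + 15*h - 9) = (h - 2)*(h - 1)*(h^2 - 6*h + 9) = (h - 3)*(h - 2)*(h - 1)*(h - 3)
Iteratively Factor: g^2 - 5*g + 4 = (g - 4)*(g - 1)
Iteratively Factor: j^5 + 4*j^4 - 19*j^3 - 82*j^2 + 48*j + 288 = (j + 3)*(j^4 + j^3 - 22*j^2 - 16*j + 96) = (j + 3)^2*(j^3 - 2*j^2 - 16*j + 32) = (j - 2)*(j + 3)^2*(j^2 - 16) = (j - 4)*(j - 2)*(j + 3)^2*(j + 4)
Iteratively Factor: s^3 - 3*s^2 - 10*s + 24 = (s - 4)*(s^2 + s - 6) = (s - 4)*(s - 2)*(s + 3)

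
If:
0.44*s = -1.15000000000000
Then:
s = -2.61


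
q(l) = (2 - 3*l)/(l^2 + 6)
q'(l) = -2*l*(2 - 3*l)/(l^2 + 6)^2 - 3/(l^2 + 6)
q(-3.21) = 0.71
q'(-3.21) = 0.10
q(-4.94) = 0.55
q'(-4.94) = 0.08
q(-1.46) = 0.78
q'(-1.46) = -0.09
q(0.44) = 0.11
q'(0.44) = -0.50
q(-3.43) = 0.69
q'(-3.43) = 0.10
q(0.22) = 0.22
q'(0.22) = -0.51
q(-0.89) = 0.69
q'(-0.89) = -0.26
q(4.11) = -0.45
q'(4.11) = 0.03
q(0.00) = 0.33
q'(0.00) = -0.50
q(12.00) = -0.23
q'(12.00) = 0.02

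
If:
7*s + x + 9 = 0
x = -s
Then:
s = -3/2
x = 3/2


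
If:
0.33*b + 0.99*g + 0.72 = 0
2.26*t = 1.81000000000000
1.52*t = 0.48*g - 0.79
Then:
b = -14.73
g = 4.18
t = 0.80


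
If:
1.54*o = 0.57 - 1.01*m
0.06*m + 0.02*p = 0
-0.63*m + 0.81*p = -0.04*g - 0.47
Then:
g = -25.5*p - 11.75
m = -0.333333333333333*p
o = 0.218614718614719*p + 0.37012987012987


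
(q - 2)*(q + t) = q^2 + q*t - 2*q - 2*t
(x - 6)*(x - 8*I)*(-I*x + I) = -I*x^3 - 8*x^2 + 7*I*x^2 + 56*x - 6*I*x - 48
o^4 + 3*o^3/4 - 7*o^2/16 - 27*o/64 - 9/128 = (o - 3/4)*(o + 1/4)*(o + 1/2)*(o + 3/4)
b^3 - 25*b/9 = b*(b - 5/3)*(b + 5/3)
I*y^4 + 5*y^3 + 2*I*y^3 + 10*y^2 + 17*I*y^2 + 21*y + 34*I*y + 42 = (y + 2)*(y - 7*I)*(y + 3*I)*(I*y + 1)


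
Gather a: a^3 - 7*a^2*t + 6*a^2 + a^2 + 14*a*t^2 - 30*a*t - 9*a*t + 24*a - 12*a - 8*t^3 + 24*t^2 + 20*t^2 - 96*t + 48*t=a^3 + a^2*(7 - 7*t) + a*(14*t^2 - 39*t + 12) - 8*t^3 + 44*t^2 - 48*t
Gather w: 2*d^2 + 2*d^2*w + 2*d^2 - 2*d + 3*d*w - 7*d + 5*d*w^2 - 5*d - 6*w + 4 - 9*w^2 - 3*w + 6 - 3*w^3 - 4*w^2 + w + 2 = 4*d^2 - 14*d - 3*w^3 + w^2*(5*d - 13) + w*(2*d^2 + 3*d - 8) + 12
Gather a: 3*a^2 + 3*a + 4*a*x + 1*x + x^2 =3*a^2 + a*(4*x + 3) + x^2 + x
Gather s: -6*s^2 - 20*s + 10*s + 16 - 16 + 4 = -6*s^2 - 10*s + 4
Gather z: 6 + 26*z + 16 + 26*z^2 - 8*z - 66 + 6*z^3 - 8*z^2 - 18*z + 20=6*z^3 + 18*z^2 - 24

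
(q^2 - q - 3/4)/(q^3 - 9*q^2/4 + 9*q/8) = 2*(2*q + 1)/(q*(4*q - 3))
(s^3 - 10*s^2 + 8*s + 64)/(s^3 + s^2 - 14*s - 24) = (s - 8)/(s + 3)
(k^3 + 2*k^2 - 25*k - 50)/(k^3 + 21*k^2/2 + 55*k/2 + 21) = 2*(k^2 - 25)/(2*k^2 + 17*k + 21)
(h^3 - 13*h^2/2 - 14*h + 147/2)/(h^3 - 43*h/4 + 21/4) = 2*(h - 7)/(2*h - 1)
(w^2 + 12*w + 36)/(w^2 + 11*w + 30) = (w + 6)/(w + 5)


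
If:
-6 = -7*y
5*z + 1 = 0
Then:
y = 6/7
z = -1/5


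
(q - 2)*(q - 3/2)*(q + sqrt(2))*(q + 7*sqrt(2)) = q^4 - 7*q^3/2 + 8*sqrt(2)*q^3 - 28*sqrt(2)*q^2 + 17*q^2 - 49*q + 24*sqrt(2)*q + 42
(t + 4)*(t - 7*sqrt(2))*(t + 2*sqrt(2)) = t^3 - 5*sqrt(2)*t^2 + 4*t^2 - 20*sqrt(2)*t - 28*t - 112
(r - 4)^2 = r^2 - 8*r + 16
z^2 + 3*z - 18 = (z - 3)*(z + 6)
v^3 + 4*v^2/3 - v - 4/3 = (v - 1)*(v + 1)*(v + 4/3)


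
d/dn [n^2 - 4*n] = 2*n - 4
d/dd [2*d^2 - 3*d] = 4*d - 3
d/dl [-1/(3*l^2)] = 2/(3*l^3)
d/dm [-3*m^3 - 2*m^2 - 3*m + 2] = -9*m^2 - 4*m - 3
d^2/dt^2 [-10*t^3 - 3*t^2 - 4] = -60*t - 6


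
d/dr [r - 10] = 1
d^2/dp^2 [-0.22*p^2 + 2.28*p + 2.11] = -0.440000000000000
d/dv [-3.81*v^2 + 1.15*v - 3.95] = 1.15 - 7.62*v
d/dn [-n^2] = -2*n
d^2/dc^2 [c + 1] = 0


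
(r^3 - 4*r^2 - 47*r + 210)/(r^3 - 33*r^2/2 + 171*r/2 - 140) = 2*(r^2 + r - 42)/(2*r^2 - 23*r + 56)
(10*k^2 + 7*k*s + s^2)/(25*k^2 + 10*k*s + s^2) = (2*k + s)/(5*k + s)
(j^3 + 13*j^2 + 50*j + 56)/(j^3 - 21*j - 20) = (j^2 + 9*j + 14)/(j^2 - 4*j - 5)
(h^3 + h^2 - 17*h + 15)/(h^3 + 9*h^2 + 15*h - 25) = (h - 3)/(h + 5)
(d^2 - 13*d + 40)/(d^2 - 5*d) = (d - 8)/d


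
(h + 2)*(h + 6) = h^2 + 8*h + 12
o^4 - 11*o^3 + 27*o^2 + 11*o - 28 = (o - 7)*(o - 4)*(o - 1)*(o + 1)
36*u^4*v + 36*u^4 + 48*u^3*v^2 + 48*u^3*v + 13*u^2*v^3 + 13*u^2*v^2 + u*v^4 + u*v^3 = (u + v)*(6*u + v)^2*(u*v + u)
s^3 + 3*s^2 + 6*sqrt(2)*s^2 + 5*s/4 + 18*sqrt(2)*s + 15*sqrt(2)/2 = (s + 1/2)*(s + 5/2)*(s + 6*sqrt(2))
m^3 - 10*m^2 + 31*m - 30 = (m - 5)*(m - 3)*(m - 2)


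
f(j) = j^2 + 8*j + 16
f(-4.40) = 0.16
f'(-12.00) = -16.00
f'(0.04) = 8.08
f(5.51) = 90.44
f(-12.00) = 64.00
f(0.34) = 18.84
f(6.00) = 100.00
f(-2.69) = 1.72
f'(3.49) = 14.98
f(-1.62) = 5.66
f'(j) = 2*j + 8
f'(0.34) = 8.68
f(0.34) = 18.84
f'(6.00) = 20.00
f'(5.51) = 19.02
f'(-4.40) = -0.80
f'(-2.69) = 2.62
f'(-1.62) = 4.76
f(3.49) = 56.10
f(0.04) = 16.32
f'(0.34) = 8.68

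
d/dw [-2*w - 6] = -2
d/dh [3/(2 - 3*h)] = 9/(3*h - 2)^2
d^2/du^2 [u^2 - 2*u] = 2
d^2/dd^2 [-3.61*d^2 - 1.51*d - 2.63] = -7.22000000000000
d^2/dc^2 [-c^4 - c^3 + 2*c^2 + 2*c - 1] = -12*c^2 - 6*c + 4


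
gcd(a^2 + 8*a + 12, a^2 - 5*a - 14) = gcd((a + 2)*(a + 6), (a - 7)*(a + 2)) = a + 2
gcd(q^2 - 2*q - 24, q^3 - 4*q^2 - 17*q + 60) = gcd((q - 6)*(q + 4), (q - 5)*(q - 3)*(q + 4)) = q + 4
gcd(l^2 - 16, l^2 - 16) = l^2 - 16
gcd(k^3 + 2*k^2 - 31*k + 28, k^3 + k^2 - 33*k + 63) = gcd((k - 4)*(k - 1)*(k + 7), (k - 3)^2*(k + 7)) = k + 7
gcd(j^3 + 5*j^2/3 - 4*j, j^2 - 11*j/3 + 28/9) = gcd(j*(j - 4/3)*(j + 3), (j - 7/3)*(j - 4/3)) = j - 4/3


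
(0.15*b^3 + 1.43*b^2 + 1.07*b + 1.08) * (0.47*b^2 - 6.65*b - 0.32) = 0.0705*b^5 - 0.3254*b^4 - 9.0546*b^3 - 7.0655*b^2 - 7.5244*b - 0.3456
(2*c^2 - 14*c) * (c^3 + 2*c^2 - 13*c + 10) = 2*c^5 - 10*c^4 - 54*c^3 + 202*c^2 - 140*c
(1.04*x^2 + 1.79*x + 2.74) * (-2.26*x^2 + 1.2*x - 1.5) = -2.3504*x^4 - 2.7974*x^3 - 5.6044*x^2 + 0.603*x - 4.11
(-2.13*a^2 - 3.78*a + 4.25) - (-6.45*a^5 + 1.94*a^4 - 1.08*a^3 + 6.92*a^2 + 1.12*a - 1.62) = 6.45*a^5 - 1.94*a^4 + 1.08*a^3 - 9.05*a^2 - 4.9*a + 5.87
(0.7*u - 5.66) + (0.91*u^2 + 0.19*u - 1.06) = 0.91*u^2 + 0.89*u - 6.72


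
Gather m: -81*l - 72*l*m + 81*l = -72*l*m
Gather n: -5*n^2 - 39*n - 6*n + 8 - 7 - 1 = -5*n^2 - 45*n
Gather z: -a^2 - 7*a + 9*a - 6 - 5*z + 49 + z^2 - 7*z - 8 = -a^2 + 2*a + z^2 - 12*z + 35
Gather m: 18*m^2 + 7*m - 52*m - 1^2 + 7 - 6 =18*m^2 - 45*m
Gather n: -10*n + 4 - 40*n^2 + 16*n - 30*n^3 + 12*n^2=-30*n^3 - 28*n^2 + 6*n + 4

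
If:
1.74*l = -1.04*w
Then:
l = -0.597701149425287*w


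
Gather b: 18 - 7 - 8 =3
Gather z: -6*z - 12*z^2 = -12*z^2 - 6*z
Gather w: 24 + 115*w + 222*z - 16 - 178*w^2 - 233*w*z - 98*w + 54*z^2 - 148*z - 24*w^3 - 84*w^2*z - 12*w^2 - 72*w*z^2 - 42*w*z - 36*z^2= -24*w^3 + w^2*(-84*z - 190) + w*(-72*z^2 - 275*z + 17) + 18*z^2 + 74*z + 8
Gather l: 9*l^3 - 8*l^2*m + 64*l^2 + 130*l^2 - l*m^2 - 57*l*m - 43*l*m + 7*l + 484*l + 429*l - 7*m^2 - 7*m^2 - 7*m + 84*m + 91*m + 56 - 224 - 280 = 9*l^3 + l^2*(194 - 8*m) + l*(-m^2 - 100*m + 920) - 14*m^2 + 168*m - 448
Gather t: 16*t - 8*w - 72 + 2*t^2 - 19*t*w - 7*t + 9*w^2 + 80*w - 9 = 2*t^2 + t*(9 - 19*w) + 9*w^2 + 72*w - 81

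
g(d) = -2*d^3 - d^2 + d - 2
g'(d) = -6*d^2 - 2*d + 1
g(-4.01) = 106.87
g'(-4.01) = -87.46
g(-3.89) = 96.71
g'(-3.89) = -82.01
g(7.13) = -770.64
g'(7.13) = -318.28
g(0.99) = -3.93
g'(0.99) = -6.86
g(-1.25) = -0.91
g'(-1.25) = -5.88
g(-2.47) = 19.57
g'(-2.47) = -30.67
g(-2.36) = 16.36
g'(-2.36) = -27.70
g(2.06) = -21.67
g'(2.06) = -28.58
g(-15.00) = 6508.00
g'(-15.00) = -1319.00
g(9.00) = -1532.00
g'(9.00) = -503.00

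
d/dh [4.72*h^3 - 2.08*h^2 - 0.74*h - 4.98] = 14.16*h^2 - 4.16*h - 0.74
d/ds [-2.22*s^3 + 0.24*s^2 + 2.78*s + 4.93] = -6.66*s^2 + 0.48*s + 2.78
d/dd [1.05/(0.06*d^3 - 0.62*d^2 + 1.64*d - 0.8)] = (-0.189*d^2 + 1.302*d - 1.722)/(0.06*d^3 - 0.62*d^2 + 1.64*d - 0.8)^2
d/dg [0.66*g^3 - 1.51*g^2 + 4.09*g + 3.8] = 1.98*g^2 - 3.02*g + 4.09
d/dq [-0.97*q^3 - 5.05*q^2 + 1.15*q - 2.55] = -2.91*q^2 - 10.1*q + 1.15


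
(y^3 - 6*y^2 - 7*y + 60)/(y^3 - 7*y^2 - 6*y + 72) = (y - 5)/(y - 6)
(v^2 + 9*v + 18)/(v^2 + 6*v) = (v + 3)/v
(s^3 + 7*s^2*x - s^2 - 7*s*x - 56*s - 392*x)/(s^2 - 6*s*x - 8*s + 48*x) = (-s^2 - 7*s*x - 7*s - 49*x)/(-s + 6*x)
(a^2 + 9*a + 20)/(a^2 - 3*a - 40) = (a + 4)/(a - 8)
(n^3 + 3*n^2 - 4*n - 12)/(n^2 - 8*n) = (n^3 + 3*n^2 - 4*n - 12)/(n*(n - 8))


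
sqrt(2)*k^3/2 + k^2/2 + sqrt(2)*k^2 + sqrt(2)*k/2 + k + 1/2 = (k + 1)*(k + sqrt(2)/2)*(sqrt(2)*k/2 + sqrt(2)/2)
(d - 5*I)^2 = d^2 - 10*I*d - 25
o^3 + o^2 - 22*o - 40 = (o - 5)*(o + 2)*(o + 4)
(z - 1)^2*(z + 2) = z^3 - 3*z + 2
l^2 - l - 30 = (l - 6)*(l + 5)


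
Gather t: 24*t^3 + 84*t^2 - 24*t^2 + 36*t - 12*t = 24*t^3 + 60*t^2 + 24*t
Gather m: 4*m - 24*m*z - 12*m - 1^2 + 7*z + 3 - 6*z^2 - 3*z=m*(-24*z - 8) - 6*z^2 + 4*z + 2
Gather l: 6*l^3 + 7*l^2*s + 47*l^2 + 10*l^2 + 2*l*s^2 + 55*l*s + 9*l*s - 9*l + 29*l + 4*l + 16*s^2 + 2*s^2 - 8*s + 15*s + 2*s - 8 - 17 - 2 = 6*l^3 + l^2*(7*s + 57) + l*(2*s^2 + 64*s + 24) + 18*s^2 + 9*s - 27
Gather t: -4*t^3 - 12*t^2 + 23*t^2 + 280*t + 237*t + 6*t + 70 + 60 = -4*t^3 + 11*t^2 + 523*t + 130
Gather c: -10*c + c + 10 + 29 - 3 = 36 - 9*c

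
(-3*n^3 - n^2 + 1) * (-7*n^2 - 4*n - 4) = 21*n^5 + 19*n^4 + 16*n^3 - 3*n^2 - 4*n - 4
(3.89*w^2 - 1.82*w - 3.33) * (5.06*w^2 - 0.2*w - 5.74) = 19.6834*w^4 - 9.9872*w^3 - 38.8144*w^2 + 11.1128*w + 19.1142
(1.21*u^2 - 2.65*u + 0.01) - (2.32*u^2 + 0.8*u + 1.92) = -1.11*u^2 - 3.45*u - 1.91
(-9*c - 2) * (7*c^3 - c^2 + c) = -63*c^4 - 5*c^3 - 7*c^2 - 2*c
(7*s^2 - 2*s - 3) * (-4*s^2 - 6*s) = -28*s^4 - 34*s^3 + 24*s^2 + 18*s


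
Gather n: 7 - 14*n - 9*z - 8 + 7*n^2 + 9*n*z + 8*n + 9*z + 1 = 7*n^2 + n*(9*z - 6)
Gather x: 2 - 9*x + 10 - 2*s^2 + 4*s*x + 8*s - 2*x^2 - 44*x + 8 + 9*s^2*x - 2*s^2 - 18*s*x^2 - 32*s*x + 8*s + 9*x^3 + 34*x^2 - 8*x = -4*s^2 + 16*s + 9*x^3 + x^2*(32 - 18*s) + x*(9*s^2 - 28*s - 61) + 20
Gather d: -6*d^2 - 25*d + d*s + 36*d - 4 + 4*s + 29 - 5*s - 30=-6*d^2 + d*(s + 11) - s - 5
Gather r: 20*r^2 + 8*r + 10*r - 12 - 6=20*r^2 + 18*r - 18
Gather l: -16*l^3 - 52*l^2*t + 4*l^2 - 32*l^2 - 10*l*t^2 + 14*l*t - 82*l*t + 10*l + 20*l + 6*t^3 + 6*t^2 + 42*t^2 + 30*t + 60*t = -16*l^3 + l^2*(-52*t - 28) + l*(-10*t^2 - 68*t + 30) + 6*t^3 + 48*t^2 + 90*t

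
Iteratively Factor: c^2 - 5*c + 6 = (c - 3)*(c - 2)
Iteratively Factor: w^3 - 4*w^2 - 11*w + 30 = (w - 5)*(w^2 + w - 6) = (w - 5)*(w - 2)*(w + 3)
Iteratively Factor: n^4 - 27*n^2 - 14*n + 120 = (n - 2)*(n^3 + 2*n^2 - 23*n - 60) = (n - 2)*(n + 4)*(n^2 - 2*n - 15) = (n - 5)*(n - 2)*(n + 4)*(n + 3)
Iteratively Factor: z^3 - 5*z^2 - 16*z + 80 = (z - 4)*(z^2 - z - 20) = (z - 4)*(z + 4)*(z - 5)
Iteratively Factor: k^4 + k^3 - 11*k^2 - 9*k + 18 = (k + 2)*(k^3 - k^2 - 9*k + 9) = (k - 1)*(k + 2)*(k^2 - 9) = (k - 3)*(k - 1)*(k + 2)*(k + 3)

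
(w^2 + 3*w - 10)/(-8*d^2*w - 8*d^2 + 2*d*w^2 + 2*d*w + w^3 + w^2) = (w^2 + 3*w - 10)/(-8*d^2*w - 8*d^2 + 2*d*w^2 + 2*d*w + w^3 + w^2)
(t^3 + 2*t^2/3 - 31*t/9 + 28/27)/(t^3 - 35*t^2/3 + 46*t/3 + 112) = (9*t^2 - 15*t + 4)/(9*(t^2 - 14*t + 48))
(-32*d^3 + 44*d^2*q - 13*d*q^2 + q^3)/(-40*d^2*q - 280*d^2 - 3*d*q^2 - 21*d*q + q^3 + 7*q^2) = (4*d^2 - 5*d*q + q^2)/(5*d*q + 35*d + q^2 + 7*q)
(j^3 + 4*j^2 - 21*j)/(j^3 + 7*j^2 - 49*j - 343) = j*(j - 3)/(j^2 - 49)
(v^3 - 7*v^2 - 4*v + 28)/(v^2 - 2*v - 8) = (v^2 - 9*v + 14)/(v - 4)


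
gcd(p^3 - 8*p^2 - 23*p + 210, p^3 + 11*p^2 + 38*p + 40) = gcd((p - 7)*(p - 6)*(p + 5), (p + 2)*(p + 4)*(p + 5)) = p + 5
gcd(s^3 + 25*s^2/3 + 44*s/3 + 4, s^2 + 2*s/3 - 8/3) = s + 2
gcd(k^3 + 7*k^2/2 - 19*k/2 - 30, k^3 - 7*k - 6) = k - 3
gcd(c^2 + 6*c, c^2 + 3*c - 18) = c + 6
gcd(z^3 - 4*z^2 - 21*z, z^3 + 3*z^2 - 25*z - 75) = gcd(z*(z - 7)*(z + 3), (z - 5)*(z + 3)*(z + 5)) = z + 3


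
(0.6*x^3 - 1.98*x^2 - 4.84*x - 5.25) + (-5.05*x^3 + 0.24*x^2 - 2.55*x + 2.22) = -4.45*x^3 - 1.74*x^2 - 7.39*x - 3.03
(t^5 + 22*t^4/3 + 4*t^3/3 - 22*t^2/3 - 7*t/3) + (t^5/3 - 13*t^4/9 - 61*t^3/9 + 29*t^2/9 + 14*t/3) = 4*t^5/3 + 53*t^4/9 - 49*t^3/9 - 37*t^2/9 + 7*t/3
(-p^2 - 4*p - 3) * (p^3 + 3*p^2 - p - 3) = -p^5 - 7*p^4 - 14*p^3 - 2*p^2 + 15*p + 9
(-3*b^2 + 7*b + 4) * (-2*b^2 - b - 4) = 6*b^4 - 11*b^3 - 3*b^2 - 32*b - 16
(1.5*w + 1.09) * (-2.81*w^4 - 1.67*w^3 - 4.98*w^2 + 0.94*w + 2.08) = -4.215*w^5 - 5.5679*w^4 - 9.2903*w^3 - 4.0182*w^2 + 4.1446*w + 2.2672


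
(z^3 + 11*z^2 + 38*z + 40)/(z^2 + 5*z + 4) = (z^2 + 7*z + 10)/(z + 1)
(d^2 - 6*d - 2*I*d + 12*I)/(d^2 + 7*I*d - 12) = (d^2 - 6*d - 2*I*d + 12*I)/(d^2 + 7*I*d - 12)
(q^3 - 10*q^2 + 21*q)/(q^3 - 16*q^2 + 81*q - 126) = q/(q - 6)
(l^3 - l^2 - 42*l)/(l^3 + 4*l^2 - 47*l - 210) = l/(l + 5)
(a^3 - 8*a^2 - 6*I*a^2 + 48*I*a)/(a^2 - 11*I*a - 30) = a*(a - 8)/(a - 5*I)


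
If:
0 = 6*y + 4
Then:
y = -2/3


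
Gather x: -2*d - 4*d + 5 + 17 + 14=36 - 6*d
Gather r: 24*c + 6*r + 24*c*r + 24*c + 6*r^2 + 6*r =48*c + 6*r^2 + r*(24*c + 12)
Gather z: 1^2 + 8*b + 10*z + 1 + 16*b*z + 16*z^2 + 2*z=8*b + 16*z^2 + z*(16*b + 12) + 2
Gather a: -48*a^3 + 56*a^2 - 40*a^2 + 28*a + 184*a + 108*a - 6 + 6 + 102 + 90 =-48*a^3 + 16*a^2 + 320*a + 192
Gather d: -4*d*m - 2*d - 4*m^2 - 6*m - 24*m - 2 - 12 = d*(-4*m - 2) - 4*m^2 - 30*m - 14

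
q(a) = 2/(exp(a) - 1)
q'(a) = -2*exp(a)/(exp(a) - 1)^2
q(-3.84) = -2.04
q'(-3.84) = -0.04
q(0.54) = 2.79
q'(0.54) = -6.69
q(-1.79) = -2.40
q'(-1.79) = -0.48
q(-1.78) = -2.41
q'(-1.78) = -0.49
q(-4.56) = -2.02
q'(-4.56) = -0.02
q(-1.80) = -2.40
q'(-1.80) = -0.47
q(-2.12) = -2.27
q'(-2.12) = -0.31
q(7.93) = 0.00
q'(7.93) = -0.00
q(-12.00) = -2.00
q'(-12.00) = 0.00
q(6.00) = 0.00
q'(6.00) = 0.00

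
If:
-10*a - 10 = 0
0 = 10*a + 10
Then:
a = -1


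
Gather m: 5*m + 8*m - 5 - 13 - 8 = 13*m - 26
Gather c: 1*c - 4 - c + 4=0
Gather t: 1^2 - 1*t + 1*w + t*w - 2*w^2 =t*(w - 1) - 2*w^2 + w + 1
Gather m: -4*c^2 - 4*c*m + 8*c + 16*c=-4*c^2 - 4*c*m + 24*c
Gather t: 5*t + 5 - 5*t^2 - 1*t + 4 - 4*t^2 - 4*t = 9 - 9*t^2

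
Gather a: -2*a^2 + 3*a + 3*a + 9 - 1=-2*a^2 + 6*a + 8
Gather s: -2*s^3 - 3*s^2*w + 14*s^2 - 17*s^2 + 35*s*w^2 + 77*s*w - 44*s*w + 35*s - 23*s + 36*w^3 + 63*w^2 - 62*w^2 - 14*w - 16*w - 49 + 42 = -2*s^3 + s^2*(-3*w - 3) + s*(35*w^2 + 33*w + 12) + 36*w^3 + w^2 - 30*w - 7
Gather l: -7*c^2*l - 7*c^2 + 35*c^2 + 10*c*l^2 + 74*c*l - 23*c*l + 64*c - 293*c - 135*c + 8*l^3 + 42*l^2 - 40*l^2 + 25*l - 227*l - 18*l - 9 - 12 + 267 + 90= 28*c^2 - 364*c + 8*l^3 + l^2*(10*c + 2) + l*(-7*c^2 + 51*c - 220) + 336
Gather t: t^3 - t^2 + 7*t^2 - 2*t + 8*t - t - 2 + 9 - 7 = t^3 + 6*t^2 + 5*t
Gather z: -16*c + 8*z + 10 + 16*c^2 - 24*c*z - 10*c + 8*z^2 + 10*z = 16*c^2 - 26*c + 8*z^2 + z*(18 - 24*c) + 10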